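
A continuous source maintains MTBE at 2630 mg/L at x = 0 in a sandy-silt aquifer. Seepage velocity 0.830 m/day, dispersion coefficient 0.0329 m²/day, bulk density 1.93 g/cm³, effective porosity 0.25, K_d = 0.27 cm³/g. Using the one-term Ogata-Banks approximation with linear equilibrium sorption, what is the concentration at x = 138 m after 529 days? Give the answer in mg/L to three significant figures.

2370 mg/L

Retardation factor R = 1 + ρ_b·K_d/n = 1 + 1.93 × 0.27/0.25 = 3.084.
Sorption retards both mechanisms: v_R = v/R = 0.2691 m/day, D_R = D/R = 0.01067 m²/day.
v_R·t = 0.2691 × 529 = 142.3539 m; 2√(D_R t) = 4.752 m; argument = (138 − 142.3539)/4.752 = -0.9162.
C = C₀ × ½·erfc(-0.9162) = 2630 × 0.9025 = 2370 mg/L.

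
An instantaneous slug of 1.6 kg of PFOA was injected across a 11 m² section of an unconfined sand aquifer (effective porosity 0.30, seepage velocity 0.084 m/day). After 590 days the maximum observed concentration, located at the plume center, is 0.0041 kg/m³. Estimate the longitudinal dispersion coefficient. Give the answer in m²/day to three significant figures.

At the plume center C_max = M/(n_e·A·√(4πDt)), so D = M²/(4πt·(n_e·A·C_max)²).
n_e·A·C_max = 0.30 × 11 × 0.0041 = 0.01353 kg/m.
D = 1.6²/(4π × 590 × 0.01353²) = 1.89 m²/day.

1.89 m²/day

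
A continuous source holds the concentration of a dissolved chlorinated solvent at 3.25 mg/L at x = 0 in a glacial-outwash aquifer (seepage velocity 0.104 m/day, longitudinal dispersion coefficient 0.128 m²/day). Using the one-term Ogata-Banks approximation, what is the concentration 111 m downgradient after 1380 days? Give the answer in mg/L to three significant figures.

3.11 mg/L

For a continuous step input, C/C₀ ≈ ½·erfc((x−vt)/(2√(Dt))).
vt = 0.104 × 1380 = 143.52 m and 2√(Dt) = 2√(0.128 × 1380) = 26.58 m.
Argument (x−vt)/(2√(Dt)) = (111 − 143.52)/26.58 = -1.223; ½·erfc(-1.223) = 0.9581.
C = 3.25 × 0.9581 = 3.11 mg/L.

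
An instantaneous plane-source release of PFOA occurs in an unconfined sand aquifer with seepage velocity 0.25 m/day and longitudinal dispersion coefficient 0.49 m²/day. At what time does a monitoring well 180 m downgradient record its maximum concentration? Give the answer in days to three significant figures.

For the 1D instantaneous-source solution, setting ∂C/∂t = 0 at fixed x gives v²t² + 2Dt − x² = 0, so t = (√(D² + v²x²) − D)/v².
√(D² + v²x²) = √(0.49² + 0.25² × 180²) = 45.00; v² = 0.0625.
t = (45.00 − 0.49)/0.0625 = 712 days (vs. the pure-advection estimate x/v = 720 d).

712 days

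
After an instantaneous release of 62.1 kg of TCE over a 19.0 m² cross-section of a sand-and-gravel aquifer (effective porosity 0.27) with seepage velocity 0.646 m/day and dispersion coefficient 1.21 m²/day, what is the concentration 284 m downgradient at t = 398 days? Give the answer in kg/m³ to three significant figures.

0.107 kg/m³

For an instantaneous plane source, C(x,t) = M/(n_e·A·√(4πDt)) · exp(−(x−vt)²/(4Dt)), with n_e·A the pore (flow) area.
Plume center vt = 0.646 × 398 = 257.108 m, so the well at 284 m is 26.892 m downgradient of the peak.
√(4πDt) = 77.79 m, giving peak height M/(n_e·A·√(4πDt)) = 62.1/(0.27 × 19.0 × 77.79) = 0.1556 kg/m³.
(x−vt)²/(4Dt) = (26.892)²/(4 × 1.21 × 398) = 0.3754; exp(−0.3754) = 0.6870.
C = 0.1556 × 0.6870 = 0.107 kg/m³.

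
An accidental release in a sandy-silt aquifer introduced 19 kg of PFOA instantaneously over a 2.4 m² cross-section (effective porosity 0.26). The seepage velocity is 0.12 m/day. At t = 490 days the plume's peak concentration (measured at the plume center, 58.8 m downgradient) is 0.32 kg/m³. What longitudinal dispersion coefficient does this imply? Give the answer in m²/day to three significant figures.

1.47 m²/day

At the plume center C_max = M/(n_e·A·√(4πDt)), so D = M²/(4πt·(n_e·A·C_max)²).
n_e·A·C_max = 0.26 × 2.4 × 0.32 = 0.1997 kg/m.
D = 19²/(4π × 490 × 0.1997²) = 1.47 m²/day.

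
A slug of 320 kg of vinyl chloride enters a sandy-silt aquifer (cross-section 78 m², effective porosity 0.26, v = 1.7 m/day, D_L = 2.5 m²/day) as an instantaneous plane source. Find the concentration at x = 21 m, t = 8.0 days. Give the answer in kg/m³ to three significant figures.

0.502 kg/m³

For an instantaneous plane source, C(x,t) = M/(n_e·A·√(4πDt)) · exp(−(x−vt)²/(4Dt)), with n_e·A the pore (flow) area.
Plume center vt = 1.7 × 8.0 = 13.6 m, so the well at 21 m is 7.4 m downgradient of the peak.
√(4πDt) = 15.85 m, giving peak height M/(n_e·A·√(4πDt)) = 320/(0.26 × 78 × 15.85) = 0.9955 kg/m³.
(x−vt)²/(4Dt) = (7.4)²/(4 × 2.5 × 8.0) = 0.6845; exp(−0.6845) = 0.5043.
C = 0.9955 × 0.5043 = 0.502 kg/m³.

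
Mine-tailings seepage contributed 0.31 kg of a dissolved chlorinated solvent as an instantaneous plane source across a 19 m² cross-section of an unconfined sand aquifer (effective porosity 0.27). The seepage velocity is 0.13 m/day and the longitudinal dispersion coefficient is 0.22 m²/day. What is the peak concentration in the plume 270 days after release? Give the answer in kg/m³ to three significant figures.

The peak of an instantaneous 1D plume sits at x = vt; there the Gaussian factor is 1 and C_max = M/(n_e·A·√(4πDt)), where n_e·A is the pore area the mass is dissolved in.
√(4πDt) = √(4π × 0.22 × 270) = 27.32 m, so C_max = 0.31/(0.27 × 19 × 27.32) = 0.00221 kg/m³.

0.00221 kg/m³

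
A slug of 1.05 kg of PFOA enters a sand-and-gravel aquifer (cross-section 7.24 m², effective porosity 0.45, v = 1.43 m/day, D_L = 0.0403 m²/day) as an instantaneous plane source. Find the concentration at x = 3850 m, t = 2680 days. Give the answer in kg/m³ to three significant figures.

0.00427 kg/m³

For an instantaneous plane source, C(x,t) = M/(n_e·A·√(4πDt)) · exp(−(x−vt)²/(4Dt)), with n_e·A the pore (flow) area.
Plume center vt = 1.43 × 2680 = 3832.4 m, so the well at 3850 m is 17.6 m downgradient of the peak.
√(4πDt) = 36.84 m, giving peak height M/(n_e·A·√(4πDt)) = 1.05/(0.45 × 7.24 × 36.84) = 0.008748 kg/m³.
(x−vt)²/(4Dt) = (17.6)²/(4 × 0.0403 × 2680) = 0.7170; exp(−0.7170) = 0.4882.
C = 0.008748 × 0.4882 = 0.00427 kg/m³.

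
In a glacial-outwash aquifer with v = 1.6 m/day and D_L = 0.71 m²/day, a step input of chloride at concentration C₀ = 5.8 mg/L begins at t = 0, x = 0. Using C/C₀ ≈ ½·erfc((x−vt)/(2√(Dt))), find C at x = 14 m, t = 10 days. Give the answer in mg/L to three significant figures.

4.07 mg/L

For a continuous step input, C/C₀ ≈ ½·erfc((x−vt)/(2√(Dt))).
vt = 1.6 × 10 = 16 m and 2√(Dt) = 2√(0.71 × 10) = 5.329 m.
Argument (x−vt)/(2√(Dt)) = (14 − 16)/5.329 = -0.3753; ½·erfc(-0.3753) = 0.7022.
C = 5.8 × 0.7022 = 4.07 mg/L.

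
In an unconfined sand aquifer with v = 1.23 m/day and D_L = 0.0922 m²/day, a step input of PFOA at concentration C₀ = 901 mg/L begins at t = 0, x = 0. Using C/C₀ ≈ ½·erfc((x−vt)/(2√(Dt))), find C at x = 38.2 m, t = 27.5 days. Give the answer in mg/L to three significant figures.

For a continuous step input, C/C₀ ≈ ½·erfc((x−vt)/(2√(Dt))).
vt = 1.23 × 27.5 = 33.825 m and 2√(Dt) = 2√(0.0922 × 27.5) = 3.185 m.
Argument (x−vt)/(2√(Dt)) = (38.2 − 33.825)/3.185 = 1.374; ½·erfc(1.374) = 0.02600.
C = 901 × 0.02600 = 23.4 mg/L.

23.4 mg/L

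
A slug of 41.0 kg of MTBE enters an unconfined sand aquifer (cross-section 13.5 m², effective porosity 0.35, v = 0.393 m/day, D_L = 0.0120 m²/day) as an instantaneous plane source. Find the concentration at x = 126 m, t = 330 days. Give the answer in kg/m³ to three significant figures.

0.521 kg/m³

For an instantaneous plane source, C(x,t) = M/(n_e·A·√(4πDt)) · exp(−(x−vt)²/(4Dt)), with n_e·A the pore (flow) area.
Plume center vt = 0.393 × 330 = 129.69 m, so the well at 126 m is 3.69 m upgradient of the peak.
√(4πDt) = 7.054 m, giving peak height M/(n_e·A·√(4πDt)) = 41.0/(0.35 × 13.5 × 7.054) = 1.230 kg/m³.
(x−vt)²/(4Dt) = (-3.69)²/(4 × 0.0120 × 330) = 0.8596; exp(−0.8596) = 0.4233.
C = 1.230 × 0.4233 = 0.521 kg/m³.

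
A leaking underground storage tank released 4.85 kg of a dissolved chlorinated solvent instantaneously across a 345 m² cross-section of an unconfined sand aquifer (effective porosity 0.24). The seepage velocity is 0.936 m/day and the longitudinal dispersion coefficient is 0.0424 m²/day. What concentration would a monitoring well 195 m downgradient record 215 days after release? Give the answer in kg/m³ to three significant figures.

For an instantaneous plane source, C(x,t) = M/(n_e·A·√(4πDt)) · exp(−(x−vt)²/(4Dt)), with n_e·A the pore (flow) area.
Plume center vt = 0.936 × 215 = 201.24 m, so the well at 195 m is 6.24 m upgradient of the peak.
√(4πDt) = 10.70 m, giving peak height M/(n_e·A·√(4πDt)) = 4.85/(0.24 × 345 × 10.70) = 0.005474 kg/m³.
(x−vt)²/(4Dt) = (-6.24)²/(4 × 0.0424 × 215) = 1.068; exp(−1.068) = 0.3437.
C = 0.005474 × 0.3437 = 0.00188 kg/m³.

0.00188 kg/m³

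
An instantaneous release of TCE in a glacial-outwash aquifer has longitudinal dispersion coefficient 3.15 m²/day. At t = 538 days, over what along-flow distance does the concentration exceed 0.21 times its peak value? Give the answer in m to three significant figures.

206 m

The plume is Gaussian with σ = √(2Dt) = √(2 × 3.15 × 538) = 58.22 m.
C/C_peak = exp(−Δx²/(2σ²)) = 0.21 ⇒ Δx = σ·√(−2 ln 0.21) = 58.22 × 1.767 = 102.9 m.
Width = 2Δx = 206 m.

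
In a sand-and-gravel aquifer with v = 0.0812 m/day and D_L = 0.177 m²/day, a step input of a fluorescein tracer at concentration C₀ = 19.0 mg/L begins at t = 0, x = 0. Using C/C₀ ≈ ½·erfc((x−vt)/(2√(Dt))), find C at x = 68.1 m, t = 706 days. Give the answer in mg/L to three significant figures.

4.71 mg/L

For a continuous step input, C/C₀ ≈ ½·erfc((x−vt)/(2√(Dt))).
vt = 0.0812 × 706 = 57.3272 m and 2√(Dt) = 2√(0.177 × 706) = 22.36 m.
Argument (x−vt)/(2√(Dt)) = (68.1 − 57.3272)/22.36 = 0.4818; ½·erfc(0.4818) = 0.2478.
C = 19.0 × 0.2478 = 4.71 mg/L.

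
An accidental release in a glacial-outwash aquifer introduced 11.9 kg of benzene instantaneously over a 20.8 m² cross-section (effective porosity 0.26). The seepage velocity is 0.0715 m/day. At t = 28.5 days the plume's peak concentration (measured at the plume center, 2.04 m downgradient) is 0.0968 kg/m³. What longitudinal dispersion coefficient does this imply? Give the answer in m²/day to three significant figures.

At the plume center C_max = M/(n_e·A·√(4πDt)), so D = M²/(4πt·(n_e·A·C_max)²).
n_e·A·C_max = 0.26 × 20.8 × 0.0968 = 0.5235 kg/m.
D = 11.9²/(4π × 28.5 × 0.5235²) = 1.44 m²/day.

1.44 m²/day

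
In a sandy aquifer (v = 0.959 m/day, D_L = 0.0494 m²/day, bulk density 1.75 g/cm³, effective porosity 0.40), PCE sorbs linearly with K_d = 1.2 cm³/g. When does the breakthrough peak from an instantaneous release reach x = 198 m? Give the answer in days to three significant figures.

1290 days

Retardation factor R = 1 + ρ_b·K_d/n = 1 + 1.75 × 1.2/0.40 = 6.250.
Sorption retards both mechanisms: v_R = v/R = 0.1534 m/day, D_R = D/R = 0.007904 m²/day.
Peak time from v_R²t² + 2D_R t − x² = 0: t = (√(D_R² + v_R²x²) − D_R)/v_R².
√(D_R² + v_R²x²) = √(0.007904² + 0.1534² × 198²) = 30.37; v_R² = 0.02353.
t = (30.37 − 0.007904)/0.02353 = 1290 days.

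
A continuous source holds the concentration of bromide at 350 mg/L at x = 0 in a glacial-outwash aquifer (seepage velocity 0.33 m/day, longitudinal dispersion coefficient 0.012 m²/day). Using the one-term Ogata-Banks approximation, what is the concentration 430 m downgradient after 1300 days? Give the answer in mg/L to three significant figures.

150 mg/L

For a continuous step input, C/C₀ ≈ ½·erfc((x−vt)/(2√(Dt))).
vt = 0.33 × 1300 = 429 m and 2√(Dt) = 2√(0.012 × 1300) = 7.899 m.
Argument (x−vt)/(2√(Dt)) = (430 − 429)/7.899 = 0.1266; ½·erfc(0.1266) = 0.4290.
C = 350 × 0.4290 = 150 mg/L.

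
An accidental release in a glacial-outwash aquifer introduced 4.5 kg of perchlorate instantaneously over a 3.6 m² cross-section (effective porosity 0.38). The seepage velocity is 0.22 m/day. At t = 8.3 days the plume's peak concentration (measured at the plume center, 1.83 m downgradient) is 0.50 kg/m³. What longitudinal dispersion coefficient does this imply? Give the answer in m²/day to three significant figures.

At the plume center C_max = M/(n_e·A·√(4πDt)), so D = M²/(4πt·(n_e·A·C_max)²).
n_e·A·C_max = 0.38 × 3.6 × 0.50 = 0.6840 kg/m.
D = 4.5²/(4π × 8.3 × 0.6840²) = 0.415 m²/day.

0.415 m²/day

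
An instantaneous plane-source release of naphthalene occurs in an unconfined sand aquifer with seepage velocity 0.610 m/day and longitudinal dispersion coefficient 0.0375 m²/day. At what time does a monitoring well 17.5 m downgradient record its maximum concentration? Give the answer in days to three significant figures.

For the 1D instantaneous-source solution, setting ∂C/∂t = 0 at fixed x gives v²t² + 2Dt − x² = 0, so t = (√(D² + v²x²) − D)/v².
√(D² + v²x²) = √(0.0375² + 0.610² × 17.5²) = 10.68; v² = 0.3721.
t = (10.68 − 0.0375)/0.3721 = 28.6 days (vs. the pure-advection estimate x/v = 28.7 d).

28.6 days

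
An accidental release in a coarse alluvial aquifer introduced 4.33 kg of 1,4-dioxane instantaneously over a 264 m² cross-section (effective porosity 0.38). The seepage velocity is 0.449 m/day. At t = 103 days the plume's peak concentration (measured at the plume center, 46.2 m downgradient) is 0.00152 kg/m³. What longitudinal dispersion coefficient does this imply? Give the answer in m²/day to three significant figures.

At the plume center C_max = M/(n_e·A·√(4πDt)), so D = M²/(4πt·(n_e·A·C_max)²).
n_e·A·C_max = 0.38 × 264 × 0.00152 = 0.1525 kg/m.
D = 4.33²/(4π × 103 × 0.1525²) = 0.623 m²/day.

0.623 m²/day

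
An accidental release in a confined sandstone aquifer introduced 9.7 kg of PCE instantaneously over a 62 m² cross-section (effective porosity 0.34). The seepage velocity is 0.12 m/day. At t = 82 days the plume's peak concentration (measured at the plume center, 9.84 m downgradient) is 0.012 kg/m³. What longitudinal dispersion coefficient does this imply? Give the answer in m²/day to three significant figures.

1.43 m²/day

At the plume center C_max = M/(n_e·A·√(4πDt)), so D = M²/(4πt·(n_e·A·C_max)²).
n_e·A·C_max = 0.34 × 62 × 0.012 = 0.2530 kg/m.
D = 9.7²/(4π × 82 × 0.2530²) = 1.43 m²/day.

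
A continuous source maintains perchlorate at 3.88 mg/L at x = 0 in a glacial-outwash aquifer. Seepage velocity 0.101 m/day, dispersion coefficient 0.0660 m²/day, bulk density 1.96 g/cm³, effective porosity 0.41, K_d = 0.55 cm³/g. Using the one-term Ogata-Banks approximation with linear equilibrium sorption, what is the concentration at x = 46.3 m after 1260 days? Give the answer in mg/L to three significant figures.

Retardation factor R = 1 + ρ_b·K_d/n = 1 + 1.96 × 0.55/0.41 = 3.629.
Sorption retards both mechanisms: v_R = v/R = 0.02783 m/day, D_R = D/R = 0.01819 m²/day.
v_R·t = 0.02783 × 1260 = 35.0658 m; 2√(D_R t) = 9.575 m; argument = (46.3 − 35.0658)/9.575 = 1.173.
C = C₀ × ½·erfc(1.173) = 3.88 × 0.04857 = 0.188 mg/L.

0.188 mg/L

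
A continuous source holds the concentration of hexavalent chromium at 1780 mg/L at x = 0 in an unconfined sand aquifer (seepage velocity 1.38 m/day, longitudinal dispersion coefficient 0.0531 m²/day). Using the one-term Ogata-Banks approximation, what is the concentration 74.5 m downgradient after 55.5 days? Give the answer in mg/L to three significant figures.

1430 mg/L

For a continuous step input, C/C₀ ≈ ½·erfc((x−vt)/(2√(Dt))).
vt = 1.38 × 55.5 = 76.59 m and 2√(Dt) = 2√(0.0531 × 55.5) = 3.433 m.
Argument (x−vt)/(2√(Dt)) = (74.5 − 76.59)/3.433 = -0.6088; ½·erfc(-0.6088) = 0.8054.
C = 1780 × 0.8054 = 1430 mg/L.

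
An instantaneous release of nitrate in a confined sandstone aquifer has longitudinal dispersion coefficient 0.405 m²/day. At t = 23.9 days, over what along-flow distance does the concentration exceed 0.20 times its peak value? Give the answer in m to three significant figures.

15.8 m

The plume is Gaussian with σ = √(2Dt) = √(2 × 0.405 × 23.9) = 4.400 m.
C/C_peak = exp(−Δx²/(2σ²)) = 0.20 ⇒ Δx = σ·√(−2 ln 0.20) = 4.400 × 1.794 = 7.894 m.
Width = 2Δx = 15.8 m.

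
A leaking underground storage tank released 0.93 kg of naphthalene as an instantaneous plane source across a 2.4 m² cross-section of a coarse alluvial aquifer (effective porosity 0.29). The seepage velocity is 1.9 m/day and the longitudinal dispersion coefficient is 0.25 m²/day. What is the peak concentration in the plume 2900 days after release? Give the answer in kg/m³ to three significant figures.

The peak of an instantaneous 1D plume sits at x = vt; there the Gaussian factor is 1 and C_max = M/(n_e·A·√(4πDt)), where n_e·A is the pore area the mass is dissolved in.
√(4πDt) = √(4π × 0.25 × 2900) = 95.45 m, so C_max = 0.93/(0.29 × 2.4 × 95.45) = 0.0140 kg/m³.

0.0140 kg/m³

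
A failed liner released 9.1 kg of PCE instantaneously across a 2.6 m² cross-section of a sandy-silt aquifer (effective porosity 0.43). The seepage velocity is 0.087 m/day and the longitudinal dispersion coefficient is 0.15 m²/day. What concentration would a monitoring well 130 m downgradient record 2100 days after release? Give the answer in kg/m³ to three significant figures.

For an instantaneous plane source, C(x,t) = M/(n_e·A·√(4πDt)) · exp(−(x−vt)²/(4Dt)), with n_e·A the pore (flow) area.
Plume center vt = 0.087 × 2100 = 182.7 m, so the well at 130 m is 52.7 m upgradient of the peak.
√(4πDt) = 62.92 m, giving peak height M/(n_e·A·√(4πDt)) = 9.1/(0.43 × 2.6 × 62.92) = 0.1294 kg/m³.
(x−vt)²/(4Dt) = (-52.7)²/(4 × 0.15 × 2100) = 2.204; exp(−2.204) = 0.1104.
C = 0.1294 × 0.1104 = 0.0143 kg/m³.

0.0143 kg/m³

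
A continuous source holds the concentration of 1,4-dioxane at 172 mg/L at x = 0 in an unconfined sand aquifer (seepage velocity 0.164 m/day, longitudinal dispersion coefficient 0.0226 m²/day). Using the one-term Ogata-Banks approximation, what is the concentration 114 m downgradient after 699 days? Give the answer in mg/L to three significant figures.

For a continuous step input, C/C₀ ≈ ½·erfc((x−vt)/(2√(Dt))).
vt = 0.164 × 699 = 114.636 m and 2√(Dt) = 2√(0.0226 × 699) = 7.949 m.
Argument (x−vt)/(2√(Dt)) = (114 − 114.636)/7.949 = -0.08001; ½·erfc(-0.08001) = 0.5450.
C = 172 × 0.5450 = 93.7 mg/L.

93.7 mg/L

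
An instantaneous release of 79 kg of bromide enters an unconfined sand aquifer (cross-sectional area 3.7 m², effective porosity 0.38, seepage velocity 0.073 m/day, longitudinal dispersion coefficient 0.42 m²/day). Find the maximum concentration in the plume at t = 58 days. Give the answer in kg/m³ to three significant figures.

The peak of an instantaneous 1D plume sits at x = vt; there the Gaussian factor is 1 and C_max = M/(n_e·A·√(4πDt)), where n_e·A is the pore area the mass is dissolved in.
√(4πDt) = √(4π × 0.42 × 58) = 17.50 m, so C_max = 79/(0.38 × 3.7 × 17.50) = 3.21 kg/m³.

3.21 kg/m³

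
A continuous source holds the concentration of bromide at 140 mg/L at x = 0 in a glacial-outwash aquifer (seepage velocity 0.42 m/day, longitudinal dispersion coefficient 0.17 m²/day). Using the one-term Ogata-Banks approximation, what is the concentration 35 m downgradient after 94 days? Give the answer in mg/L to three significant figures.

For a continuous step input, C/C₀ ≈ ½·erfc((x−vt)/(2√(Dt))).
vt = 0.42 × 94 = 39.48 m and 2√(Dt) = 2√(0.17 × 94) = 7.995 m.
Argument (x−vt)/(2√(Dt)) = (35 − 39.48)/7.995 = -0.5604; ½·erfc(-0.5604) = 0.7860.
C = 140 × 0.7860 = 110 mg/L.

110 mg/L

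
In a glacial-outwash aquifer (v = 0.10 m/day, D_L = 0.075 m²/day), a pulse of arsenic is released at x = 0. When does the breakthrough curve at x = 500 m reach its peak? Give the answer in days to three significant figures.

For the 1D instantaneous-source solution, setting ∂C/∂t = 0 at fixed x gives v²t² + 2Dt − x² = 0, so t = (√(D² + v²x²) − D)/v².
√(D² + v²x²) = √(0.075² + 0.10² × 500²) = 50.00; v² = 0.01.
t = (50.00 − 0.075)/0.01 = 4990 days (vs. the pure-advection estimate x/v = 5000 d).

4990 days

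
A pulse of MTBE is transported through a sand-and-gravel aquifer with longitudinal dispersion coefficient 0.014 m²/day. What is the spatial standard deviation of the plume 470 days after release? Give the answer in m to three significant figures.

Dispersive spreading gives a Gaussian with σ² = 2Dt; advection only shifts the center.
σ = √(2 × 0.014 × 470) = 3.63 m.

3.63 m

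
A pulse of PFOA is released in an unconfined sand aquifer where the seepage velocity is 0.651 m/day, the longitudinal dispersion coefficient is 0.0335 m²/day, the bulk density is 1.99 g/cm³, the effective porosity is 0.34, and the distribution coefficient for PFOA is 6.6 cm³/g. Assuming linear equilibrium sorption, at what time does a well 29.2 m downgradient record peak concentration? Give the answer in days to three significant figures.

1770 days

Retardation factor R = 1 + ρ_b·K_d/n = 1 + 1.99 × 6.6/0.34 = 39.63.
Sorption retards both mechanisms: v_R = v/R = 0.01643 m/day, D_R = D/R = 0.0008453 m²/day.
Peak time from v_R²t² + 2D_R t − x² = 0: t = (√(D_R² + v_R²x²) − D_R)/v_R².
√(D_R² + v_R²x²) = √(0.0008453² + 0.01643² × 29.2²) = 0.4798; v_R² = 0.0002699.
t = (0.4798 − 0.0008453)/0.0002699 = 1770 days.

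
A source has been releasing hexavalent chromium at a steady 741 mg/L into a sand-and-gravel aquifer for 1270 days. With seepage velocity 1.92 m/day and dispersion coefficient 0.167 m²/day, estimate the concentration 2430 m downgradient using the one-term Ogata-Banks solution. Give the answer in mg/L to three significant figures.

For a continuous step input, C/C₀ ≈ ½·erfc((x−vt)/(2√(Dt))).
vt = 1.92 × 1270 = 2438.4 m and 2√(Dt) = 2√(0.167 × 1270) = 29.13 m.
Argument (x−vt)/(2√(Dt)) = (2430 − 2438.4)/29.13 = -0.2884; ½·erfc(-0.2884) = 0.6583.
C = 741 × 0.6583 = 488 mg/L.

488 mg/L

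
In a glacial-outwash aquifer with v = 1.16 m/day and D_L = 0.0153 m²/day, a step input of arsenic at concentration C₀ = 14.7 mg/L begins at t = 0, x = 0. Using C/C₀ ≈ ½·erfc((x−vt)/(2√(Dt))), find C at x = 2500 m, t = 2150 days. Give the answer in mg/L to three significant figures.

3.38 mg/L

For a continuous step input, C/C₀ ≈ ½·erfc((x−vt)/(2√(Dt))).
vt = 1.16 × 2150 = 2494 m and 2√(Dt) = 2√(0.0153 × 2150) = 11.47 m.
Argument (x−vt)/(2√(Dt)) = (2500 − 2494)/11.47 = 0.5231; ½·erfc(0.5231) = 0.2297.
C = 14.7 × 0.2297 = 3.38 mg/L.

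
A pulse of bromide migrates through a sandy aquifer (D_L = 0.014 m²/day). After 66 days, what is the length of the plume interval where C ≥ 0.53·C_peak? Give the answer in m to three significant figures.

The plume is Gaussian with σ = √(2Dt) = √(2 × 0.014 × 66) = 1.359 m.
C/C_peak = exp(−Δx²/(2σ²)) = 0.53 ⇒ Δx = σ·√(−2 ln 0.53) = 1.359 × 1.127 = 1.532 m.
Width = 2Δx = 3.06 m.

3.06 m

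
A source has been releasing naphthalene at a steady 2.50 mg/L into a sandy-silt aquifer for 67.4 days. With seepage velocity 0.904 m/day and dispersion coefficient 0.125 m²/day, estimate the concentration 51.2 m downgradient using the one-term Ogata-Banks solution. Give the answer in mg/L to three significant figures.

2.48 mg/L

For a continuous step input, C/C₀ ≈ ½·erfc((x−vt)/(2√(Dt))).
vt = 0.904 × 67.4 = 60.9296 m and 2√(Dt) = 2√(0.125 × 67.4) = 5.805 m.
Argument (x−vt)/(2√(Dt)) = (51.2 − 60.9296)/5.805 = -1.676; ½·erfc(-1.676) = 0.9911.
C = 2.50 × 0.9911 = 2.48 mg/L.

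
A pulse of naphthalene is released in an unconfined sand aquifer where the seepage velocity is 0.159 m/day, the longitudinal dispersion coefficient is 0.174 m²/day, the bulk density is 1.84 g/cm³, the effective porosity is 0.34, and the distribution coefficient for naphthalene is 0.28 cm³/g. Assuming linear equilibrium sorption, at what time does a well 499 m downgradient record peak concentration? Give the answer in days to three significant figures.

Retardation factor R = 1 + ρ_b·K_d/n = 1 + 1.84 × 0.28/0.34 = 2.515.
Sorption retards both mechanisms: v_R = v/R = 0.06322 m/day, D_R = D/R = 0.06918 m²/day.
Peak time from v_R²t² + 2D_R t − x² = 0: t = (√(D_R² + v_R²x²) − D_R)/v_R².
√(D_R² + v_R²x²) = √(0.06918² + 0.06322² × 499²) = 31.55; v_R² = 0.003997.
t = (31.55 − 0.06918)/0.003997 = 7880 days.

7880 days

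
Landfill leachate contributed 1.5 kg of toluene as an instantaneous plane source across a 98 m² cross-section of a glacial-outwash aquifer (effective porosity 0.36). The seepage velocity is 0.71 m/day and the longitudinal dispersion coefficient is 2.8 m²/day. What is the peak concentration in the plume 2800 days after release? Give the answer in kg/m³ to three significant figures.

0.000135 kg/m³

The peak of an instantaneous 1D plume sits at x = vt; there the Gaussian factor is 1 and C_max = M/(n_e·A·√(4πDt)), where n_e·A is the pore area the mass is dissolved in.
√(4πDt) = √(4π × 2.8 × 2800) = 313.9 m, so C_max = 1.5/(0.36 × 98 × 313.9) = 0.000135 kg/m³.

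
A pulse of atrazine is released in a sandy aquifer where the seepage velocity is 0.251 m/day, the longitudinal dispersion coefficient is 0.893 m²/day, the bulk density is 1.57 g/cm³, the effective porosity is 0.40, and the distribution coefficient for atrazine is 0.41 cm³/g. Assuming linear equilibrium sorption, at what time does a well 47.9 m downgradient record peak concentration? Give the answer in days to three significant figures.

Retardation factor R = 1 + ρ_b·K_d/n = 1 + 1.57 × 0.41/0.40 = 2.609.
Sorption retards both mechanisms: v_R = v/R = 0.09621 m/day, D_R = D/R = 0.3423 m²/day.
Peak time from v_R²t² + 2D_R t − x² = 0: t = (√(D_R² + v_R²x²) − D_R)/v_R².
√(D_R² + v_R²x²) = √(0.3423² + 0.09621² × 47.9²) = 4.621; v_R² = 0.009256.
t = (4.621 − 0.3423)/0.009256 = 462 days.

462 days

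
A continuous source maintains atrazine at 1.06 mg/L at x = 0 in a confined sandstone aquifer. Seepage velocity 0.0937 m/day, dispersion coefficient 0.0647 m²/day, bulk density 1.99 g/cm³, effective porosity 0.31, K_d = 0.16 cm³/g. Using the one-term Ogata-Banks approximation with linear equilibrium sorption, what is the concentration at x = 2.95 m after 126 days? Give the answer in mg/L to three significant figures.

0.895 mg/L

Retardation factor R = 1 + ρ_b·K_d/n = 1 + 1.99 × 0.16/0.31 = 2.027.
Sorption retards both mechanisms: v_R = v/R = 0.04623 m/day, D_R = D/R = 0.03192 m²/day.
v_R·t = 0.04623 × 126 = 5.82498 m; 2√(D_R t) = 4.011 m; argument = (2.95 − 5.82498)/4.011 = -0.7168.
C = C₀ × ½·erfc(-0.7168) = 1.06 × 0.8446 = 0.895 mg/L.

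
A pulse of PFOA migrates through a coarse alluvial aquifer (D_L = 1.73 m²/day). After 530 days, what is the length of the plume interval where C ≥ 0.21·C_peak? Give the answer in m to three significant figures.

The plume is Gaussian with σ = √(2Dt) = √(2 × 1.73 × 530) = 42.82 m.
C/C_peak = exp(−Δx²/(2σ²)) = 0.21 ⇒ Δx = σ·√(−2 ln 0.21) = 42.82 × 1.767 = 75.66 m.
Width = 2Δx = 151 m.

151 m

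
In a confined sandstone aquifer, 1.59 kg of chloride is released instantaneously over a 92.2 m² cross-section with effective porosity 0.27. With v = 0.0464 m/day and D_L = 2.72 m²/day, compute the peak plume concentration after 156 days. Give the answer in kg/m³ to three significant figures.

The peak of an instantaneous 1D plume sits at x = vt; there the Gaussian factor is 1 and C_max = M/(n_e·A·√(4πDt)), where n_e·A is the pore area the mass is dissolved in.
√(4πDt) = √(4π × 2.72 × 156) = 73.02 m, so C_max = 1.59/(0.27 × 92.2 × 73.02) = 0.000875 kg/m³.

0.000875 kg/m³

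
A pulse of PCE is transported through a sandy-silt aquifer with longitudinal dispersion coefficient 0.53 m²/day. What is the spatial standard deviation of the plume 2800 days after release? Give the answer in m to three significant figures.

Dispersive spreading gives a Gaussian with σ² = 2Dt; advection only shifts the center.
σ = √(2 × 0.53 × 2800) = 54.5 m.

54.5 m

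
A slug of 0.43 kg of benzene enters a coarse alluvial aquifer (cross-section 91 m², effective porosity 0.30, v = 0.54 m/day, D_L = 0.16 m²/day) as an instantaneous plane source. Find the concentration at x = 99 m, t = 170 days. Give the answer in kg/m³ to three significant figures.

For an instantaneous plane source, C(x,t) = M/(n_e·A·√(4πDt)) · exp(−(x−vt)²/(4Dt)), with n_e·A the pore (flow) area.
Plume center vt = 0.54 × 170 = 91.8 m, so the well at 99 m is 7.2 m downgradient of the peak.
√(4πDt) = 18.49 m, giving peak height M/(n_e·A·√(4πDt)) = 0.43/(0.30 × 91 × 18.49) = 0.0008519 kg/m³.
(x−vt)²/(4Dt) = (7.2)²/(4 × 0.16 × 170) = 0.4765; exp(−0.4765) = 0.6210.
C = 0.0008519 × 0.6210 = 0.000529 kg/m³.

0.000529 kg/m³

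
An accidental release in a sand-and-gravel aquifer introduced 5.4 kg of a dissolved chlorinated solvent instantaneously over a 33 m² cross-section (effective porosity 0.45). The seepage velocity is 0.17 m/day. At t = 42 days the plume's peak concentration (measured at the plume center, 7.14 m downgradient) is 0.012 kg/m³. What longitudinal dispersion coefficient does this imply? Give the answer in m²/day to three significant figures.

1.74 m²/day

At the plume center C_max = M/(n_e·A·√(4πDt)), so D = M²/(4πt·(n_e·A·C_max)²).
n_e·A·C_max = 0.45 × 33 × 0.012 = 0.1782 kg/m.
D = 5.4²/(4π × 42 × 0.1782²) = 1.74 m²/day.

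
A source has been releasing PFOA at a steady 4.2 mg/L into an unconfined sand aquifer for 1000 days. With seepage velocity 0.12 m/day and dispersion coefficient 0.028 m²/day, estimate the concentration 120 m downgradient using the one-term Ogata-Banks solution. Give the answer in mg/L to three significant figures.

For a continuous step input, C/C₀ ≈ ½·erfc((x−vt)/(2√(Dt))).
vt = 0.12 × 1000 = 120 m and 2√(Dt) = 2√(0.028 × 1000) = 10.58 m.
Argument (x−vt)/(2√(Dt)) = (120 − 120)/10.58 = 0; ½·erfc(0) = 0.5000.
C = 4.2 × 0.5000 = 2.10 mg/L.

2.10 mg/L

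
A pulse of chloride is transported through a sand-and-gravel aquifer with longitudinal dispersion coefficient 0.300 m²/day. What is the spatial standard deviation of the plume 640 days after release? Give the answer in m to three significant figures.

Dispersive spreading gives a Gaussian with σ² = 2Dt; advection only shifts the center.
σ = √(2 × 0.300 × 640) = 19.6 m.

19.6 m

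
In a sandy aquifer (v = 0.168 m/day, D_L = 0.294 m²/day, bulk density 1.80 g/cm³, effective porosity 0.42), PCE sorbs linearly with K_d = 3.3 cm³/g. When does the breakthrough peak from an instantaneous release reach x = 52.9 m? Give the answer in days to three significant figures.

4610 days

Retardation factor R = 1 + ρ_b·K_d/n = 1 + 1.80 × 3.3/0.42 = 15.14.
Sorption retards both mechanisms: v_R = v/R = 0.01110 m/day, D_R = D/R = 0.01942 m²/day.
Peak time from v_R²t² + 2D_R t − x² = 0: t = (√(D_R² + v_R²x²) − D_R)/v_R².
√(D_R² + v_R²x²) = √(0.01942² + 0.01110² × 52.9²) = 0.5875; v_R² = 0.0001232.
t = (0.5875 − 0.01942)/0.0001232 = 4610 days.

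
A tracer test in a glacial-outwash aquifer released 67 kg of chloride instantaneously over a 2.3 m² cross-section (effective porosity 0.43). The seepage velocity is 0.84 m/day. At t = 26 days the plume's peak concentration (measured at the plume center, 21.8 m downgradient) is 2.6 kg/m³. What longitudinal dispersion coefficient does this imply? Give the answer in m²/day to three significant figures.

At the plume center C_max = M/(n_e·A·√(4πDt)), so D = M²/(4πt·(n_e·A·C_max)²).
n_e·A·C_max = 0.43 × 2.3 × 2.6 = 2.571 kg/m.
D = 67²/(4π × 26 × 2.571²) = 2.08 m²/day.

2.08 m²/day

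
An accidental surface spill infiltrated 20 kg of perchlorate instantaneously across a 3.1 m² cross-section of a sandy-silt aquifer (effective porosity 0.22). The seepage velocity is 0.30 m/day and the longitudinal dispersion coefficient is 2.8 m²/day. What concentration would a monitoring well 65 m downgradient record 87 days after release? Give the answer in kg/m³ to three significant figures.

For an instantaneous plane source, C(x,t) = M/(n_e·A·√(4πDt)) · exp(−(x−vt)²/(4Dt)), with n_e·A the pore (flow) area.
Plume center vt = 0.30 × 87 = 26.1 m, so the well at 65 m is 38.9 m downgradient of the peak.
√(4πDt) = 55.33 m, giving peak height M/(n_e·A·√(4πDt)) = 20/(0.22 × 3.1 × 55.33) = 0.5300 kg/m³.
(x−vt)²/(4Dt) = (38.9)²/(4 × 2.8 × 87) = 1.553; exp(−1.553) = 0.2116.
C = 0.5300 × 0.2116 = 0.112 kg/m³.

0.112 kg/m³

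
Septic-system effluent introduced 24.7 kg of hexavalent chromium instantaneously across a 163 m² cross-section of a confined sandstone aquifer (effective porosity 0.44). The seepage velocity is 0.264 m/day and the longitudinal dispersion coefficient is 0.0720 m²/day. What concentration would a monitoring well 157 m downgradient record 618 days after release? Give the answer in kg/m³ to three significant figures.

For an instantaneous plane source, C(x,t) = M/(n_e·A·√(4πDt)) · exp(−(x−vt)²/(4Dt)), with n_e·A the pore (flow) area.
Plume center vt = 0.264 × 618 = 163.152 m, so the well at 157 m is 6.152 m upgradient of the peak.
√(4πDt) = 23.65 m, giving peak height M/(n_e·A·√(4πDt)) = 24.7/(0.44 × 163 × 23.65) = 0.01456 kg/m³.
(x−vt)²/(4Dt) = (-6.152)²/(4 × 0.0720 × 618) = 0.2126; exp(−0.2126) = 0.8085.
C = 0.01456 × 0.8085 = 0.0118 kg/m³.

0.0118 kg/m³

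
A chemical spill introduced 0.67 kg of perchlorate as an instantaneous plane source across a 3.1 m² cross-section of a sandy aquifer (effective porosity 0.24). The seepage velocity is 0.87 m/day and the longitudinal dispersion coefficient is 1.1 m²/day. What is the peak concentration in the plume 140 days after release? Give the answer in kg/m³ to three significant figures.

0.0205 kg/m³

The peak of an instantaneous 1D plume sits at x = vt; there the Gaussian factor is 1 and C_max = M/(n_e·A·√(4πDt)), where n_e·A is the pore area the mass is dissolved in.
√(4πDt) = √(4π × 1.1 × 140) = 43.99 m, so C_max = 0.67/(0.24 × 3.1 × 43.99) = 0.0205 kg/m³.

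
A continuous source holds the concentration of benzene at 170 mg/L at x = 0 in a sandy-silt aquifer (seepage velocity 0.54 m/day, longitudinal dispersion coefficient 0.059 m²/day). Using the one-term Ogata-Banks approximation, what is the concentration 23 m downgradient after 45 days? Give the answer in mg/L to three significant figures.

121 mg/L

For a continuous step input, C/C₀ ≈ ½·erfc((x−vt)/(2√(Dt))).
vt = 0.54 × 45 = 24.3 m and 2√(Dt) = 2√(0.059 × 45) = 3.259 m.
Argument (x−vt)/(2√(Dt)) = (23 − 24.3)/3.259 = -0.3989; ½·erfc(-0.3989) = 0.7137.
C = 170 × 0.7137 = 121 mg/L.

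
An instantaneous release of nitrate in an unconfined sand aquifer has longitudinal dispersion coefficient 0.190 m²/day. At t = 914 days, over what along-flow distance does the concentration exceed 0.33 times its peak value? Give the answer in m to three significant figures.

The plume is Gaussian with σ = √(2Dt) = √(2 × 0.190 × 914) = 18.64 m.
C/C_peak = exp(−Δx²/(2σ²)) = 0.33 ⇒ Δx = σ·√(−2 ln 0.33) = 18.64 × 1.489 = 27.75 m.
Width = 2Δx = 55.5 m.

55.5 m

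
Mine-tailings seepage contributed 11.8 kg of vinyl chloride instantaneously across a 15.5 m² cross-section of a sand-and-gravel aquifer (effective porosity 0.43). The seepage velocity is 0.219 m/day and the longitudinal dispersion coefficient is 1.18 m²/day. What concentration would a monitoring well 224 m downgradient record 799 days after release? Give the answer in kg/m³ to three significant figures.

0.00860 kg/m³

For an instantaneous plane source, C(x,t) = M/(n_e·A·√(4πDt)) · exp(−(x−vt)²/(4Dt)), with n_e·A the pore (flow) area.
Plume center vt = 0.219 × 799 = 174.981 m, so the well at 224 m is 49.019 m downgradient of the peak.
√(4πDt) = 108.8 m, giving peak height M/(n_e·A·√(4πDt)) = 11.8/(0.43 × 15.5 × 108.8) = 0.01627 kg/m³.
(x−vt)²/(4Dt) = (49.019)²/(4 × 1.18 × 799) = 0.6371; exp(−0.6371) = 0.5288.
C = 0.01627 × 0.5288 = 0.00860 kg/m³.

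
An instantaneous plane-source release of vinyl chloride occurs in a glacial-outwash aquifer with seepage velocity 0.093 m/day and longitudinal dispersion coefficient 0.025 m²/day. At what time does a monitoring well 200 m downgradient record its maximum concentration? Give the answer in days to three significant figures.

For the 1D instantaneous-source solution, setting ∂C/∂t = 0 at fixed x gives v²t² + 2Dt − x² = 0, so t = (√(D² + v²x²) − D)/v².
√(D² + v²x²) = √(0.025² + 0.093² × 200²) = 18.60; v² = 0.008649.
t = (18.60 − 0.025)/0.008649 = 2150 days (vs. the pure-advection estimate x/v = 2150 d).

2150 days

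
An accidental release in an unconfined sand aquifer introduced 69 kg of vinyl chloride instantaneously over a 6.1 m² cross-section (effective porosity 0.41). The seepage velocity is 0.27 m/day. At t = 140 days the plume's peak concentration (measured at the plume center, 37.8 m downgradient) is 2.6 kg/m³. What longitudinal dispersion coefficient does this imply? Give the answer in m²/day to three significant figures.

0.0640 m²/day

At the plume center C_max = M/(n_e·A·√(4πDt)), so D = M²/(4πt·(n_e·A·C_max)²).
n_e·A·C_max = 0.41 × 6.1 × 2.6 = 6.503 kg/m.
D = 69²/(4π × 140 × 6.503²) = 0.0640 m²/day.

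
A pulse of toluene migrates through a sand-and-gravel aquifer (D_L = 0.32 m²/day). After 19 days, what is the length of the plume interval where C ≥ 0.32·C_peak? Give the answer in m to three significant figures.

The plume is Gaussian with σ = √(2Dt) = √(2 × 0.32 × 19) = 3.487 m.
C/C_peak = exp(−Δx²/(2σ²)) = 0.32 ⇒ Δx = σ·√(−2 ln 0.32) = 3.487 × 1.510 = 5.265 m.
Width = 2Δx = 10.5 m.

10.5 m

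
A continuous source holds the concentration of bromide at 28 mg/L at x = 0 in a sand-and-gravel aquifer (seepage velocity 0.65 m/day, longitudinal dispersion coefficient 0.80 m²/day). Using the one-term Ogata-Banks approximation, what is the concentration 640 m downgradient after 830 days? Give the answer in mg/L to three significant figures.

0.0815 mg/L

For a continuous step input, C/C₀ ≈ ½·erfc((x−vt)/(2√(Dt))).
vt = 0.65 × 830 = 539.5 m and 2√(Dt) = 2√(0.80 × 830) = 51.54 m.
Argument (x−vt)/(2√(Dt)) = (640 − 539.5)/51.54 = 1.950; ½·erfc(1.950) = 0.002910.
C = 28 × 0.002910 = 0.0815 mg/L.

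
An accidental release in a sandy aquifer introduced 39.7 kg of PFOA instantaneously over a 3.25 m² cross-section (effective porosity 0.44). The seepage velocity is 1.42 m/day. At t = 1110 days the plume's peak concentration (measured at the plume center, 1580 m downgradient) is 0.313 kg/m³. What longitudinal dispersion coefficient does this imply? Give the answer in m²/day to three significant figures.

0.564 m²/day

At the plume center C_max = M/(n_e·A·√(4πDt)), so D = M²/(4πt·(n_e·A·C_max)²).
n_e·A·C_max = 0.44 × 3.25 × 0.313 = 0.4476 kg/m.
D = 39.7²/(4π × 1110 × 0.4476²) = 0.564 m²/day.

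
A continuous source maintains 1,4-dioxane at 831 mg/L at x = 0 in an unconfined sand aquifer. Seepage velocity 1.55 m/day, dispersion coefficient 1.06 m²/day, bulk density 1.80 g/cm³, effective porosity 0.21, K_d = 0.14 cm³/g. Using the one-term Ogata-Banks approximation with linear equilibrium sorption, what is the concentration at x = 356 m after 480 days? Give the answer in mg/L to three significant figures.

Retardation factor R = 1 + ρ_b·K_d/n = 1 + 1.80 × 0.14/0.21 = 2.200.
Sorption retards both mechanisms: v_R = v/R = 0.7045 m/day, D_R = D/R = 0.4818 m²/day.
v_R·t = 0.7045 × 480 = 338.16 m; 2√(D_R t) = 30.41 m; argument = (356 − 338.16)/30.41 = 0.5866.
C = C₀ × ½·erfc(0.5866) = 831 × 0.2034 = 169 mg/L.

169 mg/L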